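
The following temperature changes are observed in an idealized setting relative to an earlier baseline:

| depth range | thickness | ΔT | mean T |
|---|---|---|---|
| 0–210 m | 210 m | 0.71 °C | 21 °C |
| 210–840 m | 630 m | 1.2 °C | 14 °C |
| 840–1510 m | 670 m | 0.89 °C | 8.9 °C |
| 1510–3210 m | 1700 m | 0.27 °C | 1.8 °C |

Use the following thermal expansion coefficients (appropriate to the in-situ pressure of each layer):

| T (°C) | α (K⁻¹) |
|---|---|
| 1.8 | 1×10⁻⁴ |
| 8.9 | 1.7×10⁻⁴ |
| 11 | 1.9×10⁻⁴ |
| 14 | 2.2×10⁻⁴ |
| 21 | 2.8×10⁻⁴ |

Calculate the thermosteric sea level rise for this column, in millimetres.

355 mm

Layer 1 at 21 °C → α = 2.8×10⁻⁴ K⁻¹
Layer 2 at 14 °C → α = 2.2×10⁻⁴ K⁻¹
Layer 3 at 8.9 °C → α = 1.7×10⁻⁴ K⁻¹
Layer 4 at 1.8 °C → α = 1×10⁻⁴ K⁻¹
0–210 m: 210 × 0.71 × 2.8×10⁻⁴ = 0.041748 m
210–840 m: 2.2×10⁻⁴ × 1.2 × 630 = 0.16632 m
670 × 1.7×10⁻⁴ × 0.89 = 0.101371 m
Layer 4: 1700 × 1×10⁻⁴ × 0.27 = 0.04590 m
Δh = 0.041748 + 0.16632 + 0.101371 + 0.04590 = 0.355339 m ≈ 355 mm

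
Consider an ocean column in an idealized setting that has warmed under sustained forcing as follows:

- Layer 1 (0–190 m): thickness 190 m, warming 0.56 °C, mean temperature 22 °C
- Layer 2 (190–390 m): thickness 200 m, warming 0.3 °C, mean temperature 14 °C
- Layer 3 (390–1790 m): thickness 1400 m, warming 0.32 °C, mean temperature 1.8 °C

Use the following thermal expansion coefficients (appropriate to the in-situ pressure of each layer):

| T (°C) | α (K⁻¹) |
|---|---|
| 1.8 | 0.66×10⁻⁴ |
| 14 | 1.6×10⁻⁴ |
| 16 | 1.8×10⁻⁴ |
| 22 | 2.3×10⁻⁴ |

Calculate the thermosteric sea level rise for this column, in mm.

Δh = 63.6 mm

Layer 1 at 22 °C → α = 2.3×10⁻⁴ K⁻¹
Layer 2 at 14 °C → α = 1.6×10⁻⁴ K⁻¹
Layer 3 at 1.8 °C → α = 0.66×10⁻⁴ K⁻¹
Layer 1: 2.3×10⁻⁴ × 0.56 × 190 = 0.024472 m
Layer 2: 200 × 1.6×10⁻⁴ × 0.3 = 0.00960 m
0.32 × 0.66×10⁻⁴ × 1400 = 0.029568 m
Δh = 0.024472 + 0.00960 + 0.029568 = 0.06364 m ≈ 63.6 mm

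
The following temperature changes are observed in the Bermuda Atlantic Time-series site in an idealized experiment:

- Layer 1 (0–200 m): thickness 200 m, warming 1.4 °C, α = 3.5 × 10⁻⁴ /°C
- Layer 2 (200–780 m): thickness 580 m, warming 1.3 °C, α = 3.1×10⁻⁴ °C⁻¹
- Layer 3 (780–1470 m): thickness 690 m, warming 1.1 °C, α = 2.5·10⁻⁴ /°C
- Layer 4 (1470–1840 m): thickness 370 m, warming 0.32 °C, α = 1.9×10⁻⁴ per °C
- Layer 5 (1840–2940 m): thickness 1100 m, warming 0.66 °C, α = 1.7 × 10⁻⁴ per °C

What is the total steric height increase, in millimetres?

Δh = 670 mm

3.5×10⁻⁴ × 200 × 1.4 = 0.09800 m
200–780 m: 580 × 1.3 × 3.1×10⁻⁴ = 0.23374 m
780–1470 m: 690 × 2.5×10⁻⁴ × 1.1 = 0.18975 m
1470–1840 m: 370 × 0.32 × 1.9×10⁻⁴ = 0.022496 m
1840–2940 m: 1100 × 1.7×10⁻⁴ × 0.66 = 0.12342 m
Δh = 0.09800 + 0.23374 + 0.18975 + 0.022496 + 0.12342 = 0.667406 m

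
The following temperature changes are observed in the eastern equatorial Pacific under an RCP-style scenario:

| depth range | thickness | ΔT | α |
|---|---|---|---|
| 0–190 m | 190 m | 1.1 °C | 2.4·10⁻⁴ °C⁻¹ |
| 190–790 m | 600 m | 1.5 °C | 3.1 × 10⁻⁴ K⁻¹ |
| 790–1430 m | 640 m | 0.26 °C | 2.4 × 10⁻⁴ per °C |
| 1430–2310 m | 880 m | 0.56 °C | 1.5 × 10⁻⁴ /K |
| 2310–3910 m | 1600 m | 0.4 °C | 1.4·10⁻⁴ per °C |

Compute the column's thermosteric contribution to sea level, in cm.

Layer 1: 2.4×10⁻⁴ × 1.1 × 190 = 0.05016 m
3.1×10⁻⁴ × 1.5 × 600 = 0.27900 m
2.4×10⁻⁴ × 0.26 × 640 = 0.039936 m
1430–2310 m: 0.56 × 880 × 1.5×10⁻⁴ = 0.07392 m
0.4 × 1.4×10⁻⁴ × 1600 = 0.08960 m
Δh = 0.05016 + 0.27900 + 0.039936 + 0.07392 + 0.08960 = 0.532616 m

Δh ≈ 53.3 cm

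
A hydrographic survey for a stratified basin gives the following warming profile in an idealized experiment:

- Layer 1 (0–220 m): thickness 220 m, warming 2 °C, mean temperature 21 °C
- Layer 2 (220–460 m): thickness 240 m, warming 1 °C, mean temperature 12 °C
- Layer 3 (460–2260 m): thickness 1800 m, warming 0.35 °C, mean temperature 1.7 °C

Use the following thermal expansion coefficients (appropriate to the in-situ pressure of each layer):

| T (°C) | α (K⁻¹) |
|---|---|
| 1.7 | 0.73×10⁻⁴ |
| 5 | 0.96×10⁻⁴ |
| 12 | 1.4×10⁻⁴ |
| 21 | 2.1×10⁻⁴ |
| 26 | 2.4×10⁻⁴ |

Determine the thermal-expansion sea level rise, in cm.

17.2 cm

Layer 1 at 21 °C → α = 2.1×10⁻⁴ K⁻¹
Layer 2 at 12 °C → α = 1.4×10⁻⁴ K⁻¹
Layer 3 at 1.7 °C → α = 0.73×10⁻⁴ K⁻¹
0–220 m: 2 × 2.1×10⁻⁴ × 220 = 0.09240 m
Layer 2: 1.4×10⁻⁴ × 1 × 240 = 0.03360 m
460–2260 m: 0.35 × 0.73×10⁻⁴ × 1800 = 0.04599 m
Δh = 0.09240 + 0.03360 + 0.04599 = 0.17199 m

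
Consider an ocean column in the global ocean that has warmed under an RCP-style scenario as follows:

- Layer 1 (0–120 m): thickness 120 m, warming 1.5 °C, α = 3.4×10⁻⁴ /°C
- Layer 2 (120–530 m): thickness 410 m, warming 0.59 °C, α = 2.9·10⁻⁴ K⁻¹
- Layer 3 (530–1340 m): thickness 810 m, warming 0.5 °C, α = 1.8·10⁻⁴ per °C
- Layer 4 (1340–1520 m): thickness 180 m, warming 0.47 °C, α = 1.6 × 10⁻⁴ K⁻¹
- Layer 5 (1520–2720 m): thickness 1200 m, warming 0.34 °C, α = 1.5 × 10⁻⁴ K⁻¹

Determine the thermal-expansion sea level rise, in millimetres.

Δh = 279 mm

0–120 m: 1.5 × 120 × 3.4×10⁻⁴ = 0.06120 m
0.59 × 410 × 2.9×10⁻⁴ = 0.070151 m
Layer 3: 810 × 1.8×10⁻⁴ × 0.5 = 0.07290 m
180 × 1.6×10⁻⁴ × 0.47 = 0.013536 m
Layer 5: 1.5×10⁻⁴ × 1200 × 0.34 = 0.06120 m
Δh = 0.06120 + 0.070151 + 0.07290 + 0.013536 + 0.06120 = 0.278987 m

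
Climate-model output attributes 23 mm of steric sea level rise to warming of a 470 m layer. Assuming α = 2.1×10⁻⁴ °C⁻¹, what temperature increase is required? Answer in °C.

ΔT = Δh/(αH) = 0.023 / (2.1×10⁻⁴ × 470) ≈ 0.2330 °C

ΔT ≈ 0.233 °C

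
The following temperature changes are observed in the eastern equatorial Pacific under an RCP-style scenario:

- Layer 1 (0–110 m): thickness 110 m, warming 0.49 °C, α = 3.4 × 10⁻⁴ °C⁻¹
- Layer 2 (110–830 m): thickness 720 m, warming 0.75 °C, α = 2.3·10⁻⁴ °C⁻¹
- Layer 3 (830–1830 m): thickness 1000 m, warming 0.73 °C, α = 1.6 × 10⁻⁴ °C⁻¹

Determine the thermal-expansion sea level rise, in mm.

about 260 mm

0–110 m: 0.49 × 110 × 3.4×10⁻⁴ = 0.018326 m
110–830 m: 0.75 × 720 × 2.3×10⁻⁴ = 0.12420 m
Layer 3: 1.6×10⁻⁴ × 1000 × 0.73 = 0.11680 m
Δh = 0.018326 + 0.12420 + 0.11680 = 0.259326 m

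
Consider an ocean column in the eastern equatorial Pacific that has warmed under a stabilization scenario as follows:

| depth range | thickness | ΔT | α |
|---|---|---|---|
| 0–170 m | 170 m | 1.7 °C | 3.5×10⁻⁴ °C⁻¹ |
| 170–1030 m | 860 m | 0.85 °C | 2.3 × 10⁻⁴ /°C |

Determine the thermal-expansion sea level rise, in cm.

Δh ≈ 26.9 cm

1.7 × 3.5×10⁻⁴ × 170 = 0.10115 m
2.3×10⁻⁴ × 0.85 × 860 = 0.16813 m
Δh = 0.10115 + 0.16813 = 0.26928 m ≈ 26.9 cm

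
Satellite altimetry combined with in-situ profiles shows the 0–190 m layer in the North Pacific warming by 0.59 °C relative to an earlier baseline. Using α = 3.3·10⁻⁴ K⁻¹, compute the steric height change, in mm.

Δh ≈ 37.0 mm

Δh = αΔT·H = 3.3×10⁻⁴ × 0.59 × 190 = 0.036993 m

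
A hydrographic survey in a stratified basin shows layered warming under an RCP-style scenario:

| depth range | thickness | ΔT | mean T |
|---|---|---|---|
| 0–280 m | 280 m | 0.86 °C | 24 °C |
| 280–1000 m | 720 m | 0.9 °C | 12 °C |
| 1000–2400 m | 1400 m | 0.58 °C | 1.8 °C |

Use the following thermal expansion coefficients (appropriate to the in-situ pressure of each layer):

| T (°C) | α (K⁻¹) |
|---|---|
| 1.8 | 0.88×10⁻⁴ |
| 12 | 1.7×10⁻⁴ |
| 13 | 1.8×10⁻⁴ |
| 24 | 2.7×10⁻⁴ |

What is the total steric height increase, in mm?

about 250 mm

Layer 1 at 24 °C → α = 2.7×10⁻⁴ K⁻¹
Layer 2 at 12 °C → α = 1.7×10⁻⁴ K⁻¹
Layer 3 at 1.8 °C → α = 0.88×10⁻⁴ K⁻¹
Layer 1: 280 × 2.7×10⁻⁴ × 0.86 = 0.065016 m
280–1000 m: 0.9 × 720 × 1.7×10⁻⁴ = 0.11016 m
0.88×10⁻⁴ × 0.58 × 1400 = 0.071456 m
Δh = 0.065016 + 0.11016 + 0.071456 = 0.246632 m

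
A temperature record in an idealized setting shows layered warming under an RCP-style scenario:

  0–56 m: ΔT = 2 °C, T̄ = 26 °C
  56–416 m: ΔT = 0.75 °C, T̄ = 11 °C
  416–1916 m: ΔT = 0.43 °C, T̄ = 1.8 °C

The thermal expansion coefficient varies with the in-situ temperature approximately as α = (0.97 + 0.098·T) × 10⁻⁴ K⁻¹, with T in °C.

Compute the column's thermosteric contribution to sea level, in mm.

Layer 1: α = (0.97 + 0.098×26)×10⁻⁴ = 3.518×10⁻⁴ K⁻¹
Layer 2: α = (0.97 + 0.098×11)×10⁻⁴ = 2.048×10⁻⁴ K⁻¹
Layer 3: α = (0.97 + 0.098×1.8)×10⁻⁴ = 1.1464×10⁻⁴ K⁻¹
56 × 2 × 3.518×10⁻⁴ = 0.0394016 m
56–416 m: 2.048×10⁻⁴ × 360 × 0.75 = 0.055296 m
416–1916 m: 0.43 × 1500 × 1.1464×10⁻⁴ = 0.0739428 m
Δh = 0.0394016 + 0.055296 + 0.0739428 = 0.1686404 m

Δh ≈ 169 mm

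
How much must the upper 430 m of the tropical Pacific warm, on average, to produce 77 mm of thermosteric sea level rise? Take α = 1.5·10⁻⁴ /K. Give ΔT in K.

about 1.2 K

ΔT = Δh/(αH) = 0.077 / (1.5×10⁻⁴ × 430) ≈ 1.194 K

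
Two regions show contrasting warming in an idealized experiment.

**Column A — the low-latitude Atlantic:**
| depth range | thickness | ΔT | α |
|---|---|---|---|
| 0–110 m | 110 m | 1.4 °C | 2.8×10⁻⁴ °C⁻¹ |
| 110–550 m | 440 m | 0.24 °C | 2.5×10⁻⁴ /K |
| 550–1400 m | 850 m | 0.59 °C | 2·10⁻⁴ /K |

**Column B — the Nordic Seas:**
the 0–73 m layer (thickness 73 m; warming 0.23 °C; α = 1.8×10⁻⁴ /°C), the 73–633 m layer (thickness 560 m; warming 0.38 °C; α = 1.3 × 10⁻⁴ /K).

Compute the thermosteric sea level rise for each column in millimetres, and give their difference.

A 0–110 m: 2.8×10⁻⁴ × 110 × 1.4 = 0.04312 m
A 110–550 m: 2.5×10⁻⁴ × 440 × 0.24 = 0.02640 m
A 2×10⁻⁴ × 850 × 0.59 = 0.10030 m
A total: 0.16982 m
B 1.8×10⁻⁴ × 73 × 0.23 = 0.0030222 m
B Layer 2: 560 × 0.38 × 1.3×10⁻⁴ = 0.027664 m
B total: 0.0306862 m
Difference: 0.16982 − 0.0306862 = 0.1391338 m

Δh_A ≈ 170 mm, Δh_B ≈ 30.7 mm; difference ≈ 139 mm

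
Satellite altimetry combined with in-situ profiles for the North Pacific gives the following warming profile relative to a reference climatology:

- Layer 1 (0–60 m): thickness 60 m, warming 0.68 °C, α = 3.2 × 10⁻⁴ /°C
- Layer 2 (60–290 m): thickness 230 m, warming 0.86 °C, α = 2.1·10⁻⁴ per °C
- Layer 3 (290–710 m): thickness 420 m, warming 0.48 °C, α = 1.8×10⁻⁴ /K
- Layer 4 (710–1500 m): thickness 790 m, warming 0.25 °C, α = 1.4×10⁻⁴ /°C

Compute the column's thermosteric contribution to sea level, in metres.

Δh = 0.119 m

Layer 1: 0.68 × 60 × 3.2×10⁻⁴ = 0.013056 m
Layer 2: 0.86 × 2.1×10⁻⁴ × 230 = 0.041538 m
290–710 m: 1.8×10⁻⁴ × 420 × 0.48 = 0.036288 m
Layer 4: 0.25 × 790 × 1.4×10⁻⁴ = 0.02765 m
Δh = 0.013056 + 0.041538 + 0.036288 + 0.02765 = 0.118532 m ≈ 0.119 m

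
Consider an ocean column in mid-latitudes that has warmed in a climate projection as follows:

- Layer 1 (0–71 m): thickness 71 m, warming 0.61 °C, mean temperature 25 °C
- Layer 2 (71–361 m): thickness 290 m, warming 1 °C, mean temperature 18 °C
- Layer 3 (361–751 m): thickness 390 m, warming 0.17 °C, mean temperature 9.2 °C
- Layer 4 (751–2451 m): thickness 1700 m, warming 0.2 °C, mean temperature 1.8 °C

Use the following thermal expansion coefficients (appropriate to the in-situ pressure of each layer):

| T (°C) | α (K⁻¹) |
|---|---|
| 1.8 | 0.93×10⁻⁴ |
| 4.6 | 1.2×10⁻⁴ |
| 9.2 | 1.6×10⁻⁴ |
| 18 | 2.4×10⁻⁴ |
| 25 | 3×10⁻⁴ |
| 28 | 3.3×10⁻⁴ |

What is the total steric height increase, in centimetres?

12.5 cm of thermosteric rise

Layer 1 at 25 °C → α = 3×10⁻⁴ K⁻¹
Layer 2 at 18 °C → α = 2.4×10⁻⁴ K⁻¹
Layer 3 at 9.2 °C → α = 1.6×10⁻⁴ K⁻¹
Layer 4 at 1.8 °C → α = 0.93×10⁻⁴ K⁻¹
Layer 1: 0.61 × 3×10⁻⁴ × 71 = 0.012993 m
71–361 m: 2.4×10⁻⁴ × 1 × 290 = 0.06960 m
361–751 m: 1.6×10⁻⁴ × 0.17 × 390 = 0.010608 m
Layer 4: 0.93×10⁻⁴ × 0.2 × 1700 = 0.03162 m
Δh = 0.012993 + 0.06960 + 0.010608 + 0.03162 = 0.124821 m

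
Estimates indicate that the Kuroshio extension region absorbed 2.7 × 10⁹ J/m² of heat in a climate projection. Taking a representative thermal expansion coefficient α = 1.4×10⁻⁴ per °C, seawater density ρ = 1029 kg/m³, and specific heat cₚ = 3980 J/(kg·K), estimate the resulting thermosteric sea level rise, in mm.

92 mm of thermosteric rise

Δh = αQ/(ρcₚ) = 1.4×10⁻⁴ × 2.7×10⁹ / (1029 × 3980) ≈ 0.092298 m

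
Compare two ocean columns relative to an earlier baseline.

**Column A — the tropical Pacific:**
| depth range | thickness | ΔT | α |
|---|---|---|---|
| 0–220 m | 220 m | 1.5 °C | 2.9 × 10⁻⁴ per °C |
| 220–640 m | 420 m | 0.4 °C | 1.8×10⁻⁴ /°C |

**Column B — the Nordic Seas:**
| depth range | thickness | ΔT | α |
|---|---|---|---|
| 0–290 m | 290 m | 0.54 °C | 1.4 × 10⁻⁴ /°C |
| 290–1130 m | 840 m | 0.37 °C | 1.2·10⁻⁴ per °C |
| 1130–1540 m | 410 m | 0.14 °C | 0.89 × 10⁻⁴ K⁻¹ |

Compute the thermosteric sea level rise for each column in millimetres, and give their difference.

A: 126 mm; B: 64.3 mm; difference 61.6 mm

A 1.5 × 2.9×10⁻⁴ × 220 = 0.09570 m
A 220–640 m: 420 × 1.8×10⁻⁴ × 0.4 = 0.03024 m
A total: 0.12594 m
B 0–290 m: 1.4×10⁻⁴ × 290 × 0.54 = 0.021924 m
B 1.2×10⁻⁴ × 840 × 0.37 = 0.037296 m
B Layer 3: 0.89×10⁻⁴ × 0.14 × 410 = 0.0051086 m
B total: 0.0643286 m
Difference: 0.12594 − 0.0643286 = 0.0616114 m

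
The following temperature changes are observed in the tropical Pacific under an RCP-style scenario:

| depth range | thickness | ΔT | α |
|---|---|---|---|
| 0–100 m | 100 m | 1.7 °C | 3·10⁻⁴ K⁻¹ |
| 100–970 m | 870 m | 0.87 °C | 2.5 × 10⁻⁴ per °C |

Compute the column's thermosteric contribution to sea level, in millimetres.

0–100 m: 100 × 1.7 × 3×10⁻⁴ = 0.05100 m
100–970 m: 870 × 0.87 × 2.5×10⁻⁴ = 0.189225 m
Δh = 0.05100 + 0.189225 = 0.240225 m

about 240 mm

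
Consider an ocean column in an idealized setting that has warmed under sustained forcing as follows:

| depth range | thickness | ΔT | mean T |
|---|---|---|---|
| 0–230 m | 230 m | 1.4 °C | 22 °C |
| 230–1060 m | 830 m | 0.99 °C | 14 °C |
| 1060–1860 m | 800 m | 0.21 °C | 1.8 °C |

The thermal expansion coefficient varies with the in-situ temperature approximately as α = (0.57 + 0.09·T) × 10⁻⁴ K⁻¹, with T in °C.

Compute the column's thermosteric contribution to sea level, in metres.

0.245 m

Layer 1: α = (0.57 + 0.09×22)×10⁻⁴ = 2.55×10⁻⁴ K⁻¹
Layer 2: α = (0.57 + 0.09×14)×10⁻⁴ = 1.83×10⁻⁴ K⁻¹
Layer 3: α = (0.57 + 0.09×1.8)×10⁻⁴ = 0.732×10⁻⁴ K⁻¹
0–230 m: 230 × 1.4 × 2.55×10⁻⁴ = 0.08211 m
230–1060 m: 1.83×10⁻⁴ × 830 × 0.99 = 0.1503711 m
0.21 × 0.732×10⁻⁴ × 800 = 0.0122976 m
Δh = 0.08211 + 0.1503711 + 0.0122976 = 0.2447787 m ≈ 0.245 m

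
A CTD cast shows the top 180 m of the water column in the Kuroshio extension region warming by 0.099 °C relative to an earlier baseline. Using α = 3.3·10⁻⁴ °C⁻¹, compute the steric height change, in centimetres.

about 0.588 cm

Δh = αΔT·H = 3.3×10⁻⁴ × 0.099 × 180 = 0.0058806 m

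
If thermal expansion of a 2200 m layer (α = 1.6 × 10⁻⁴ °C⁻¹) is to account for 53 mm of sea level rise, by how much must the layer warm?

ΔT = Δh/(αH) = 0.053 / (1.6×10⁻⁴ × 2200) ≈ 0.1506 K

ΔT ≈ 0.15 K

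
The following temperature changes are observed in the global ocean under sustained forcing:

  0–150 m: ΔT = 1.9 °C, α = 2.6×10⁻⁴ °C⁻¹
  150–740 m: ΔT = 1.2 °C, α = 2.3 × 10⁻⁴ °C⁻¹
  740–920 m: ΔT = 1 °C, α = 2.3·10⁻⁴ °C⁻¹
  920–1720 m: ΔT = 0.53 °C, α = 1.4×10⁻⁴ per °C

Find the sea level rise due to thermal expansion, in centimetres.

0–150 m: 150 × 2.6×10⁻⁴ × 1.9 = 0.07410 m
590 × 1.2 × 2.3×10⁻⁴ = 0.16284 m
740–920 m: 1 × 2.3×10⁻⁴ × 180 = 0.04140 m
920–1720 m: 0.53 × 1.4×10⁻⁴ × 800 = 0.05936 m
Δh = 0.07410 + 0.16284 + 0.04140 + 0.05936 = 0.33770 m ≈ 33.8 cm

about 33.8 cm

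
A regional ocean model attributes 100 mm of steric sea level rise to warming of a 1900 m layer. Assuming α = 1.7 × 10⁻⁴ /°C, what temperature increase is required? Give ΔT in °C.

0.31 °C

ΔT = Δh/(αH) = 0.1 / (1.7×10⁻⁴ × 1900) ≈ 0.3096 °C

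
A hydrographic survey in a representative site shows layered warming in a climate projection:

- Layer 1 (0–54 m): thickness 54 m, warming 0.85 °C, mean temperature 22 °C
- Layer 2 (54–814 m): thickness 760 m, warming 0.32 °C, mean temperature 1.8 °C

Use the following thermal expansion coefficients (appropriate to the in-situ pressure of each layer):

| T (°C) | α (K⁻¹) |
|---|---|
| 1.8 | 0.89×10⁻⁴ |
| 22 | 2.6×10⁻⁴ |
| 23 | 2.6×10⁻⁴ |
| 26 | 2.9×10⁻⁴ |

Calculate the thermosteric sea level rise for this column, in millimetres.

Layer 1 at 22 °C → α = 2.6×10⁻⁴ K⁻¹
Layer 2 at 1.8 °C → α = 0.89×10⁻⁴ K⁻¹
0.85 × 2.6×10⁻⁴ × 54 = 0.011934 m
54–814 m: 0.89×10⁻⁴ × 0.32 × 760 = 0.0216448 m
Δh = 0.011934 + 0.0216448 = 0.0335788 m

33.6 mm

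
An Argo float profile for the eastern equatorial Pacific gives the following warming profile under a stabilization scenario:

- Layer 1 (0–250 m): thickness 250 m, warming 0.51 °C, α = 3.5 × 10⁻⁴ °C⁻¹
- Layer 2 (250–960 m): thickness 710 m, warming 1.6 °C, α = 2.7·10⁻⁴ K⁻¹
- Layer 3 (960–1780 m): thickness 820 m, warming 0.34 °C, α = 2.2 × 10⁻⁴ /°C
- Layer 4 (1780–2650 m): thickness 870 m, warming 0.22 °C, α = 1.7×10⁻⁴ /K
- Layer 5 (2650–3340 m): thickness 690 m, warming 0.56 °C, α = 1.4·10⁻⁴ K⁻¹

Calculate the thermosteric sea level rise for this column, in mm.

Δh = 500 mm

Layer 1: 0.51 × 250 × 3.5×10⁻⁴ = 0.044625 m
Layer 2: 1.6 × 2.7×10⁻⁴ × 710 = 0.30672 m
960–1780 m: 820 × 0.34 × 2.2×10⁻⁴ = 0.061336 m
1780–2650 m: 1.7×10⁻⁴ × 0.22 × 870 = 0.032538 m
Layer 5: 1.4×10⁻⁴ × 0.56 × 690 = 0.054096 m
Δh = 0.044625 + 0.30672 + 0.061336 + 0.032538 + 0.054096 = 0.499315 m ≈ 500 mm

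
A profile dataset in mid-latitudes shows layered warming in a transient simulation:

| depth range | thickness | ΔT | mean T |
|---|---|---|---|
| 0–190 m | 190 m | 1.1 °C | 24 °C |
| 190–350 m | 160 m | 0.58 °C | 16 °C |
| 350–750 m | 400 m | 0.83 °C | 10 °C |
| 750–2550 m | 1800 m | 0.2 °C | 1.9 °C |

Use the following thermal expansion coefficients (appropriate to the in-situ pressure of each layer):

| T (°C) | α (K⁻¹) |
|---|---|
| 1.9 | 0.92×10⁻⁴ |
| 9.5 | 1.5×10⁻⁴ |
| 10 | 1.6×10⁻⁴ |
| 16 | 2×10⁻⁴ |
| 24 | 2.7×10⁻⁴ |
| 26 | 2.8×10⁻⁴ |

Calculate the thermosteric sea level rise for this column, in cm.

16.1 cm

Layer 1 at 24 °C → α = 2.7×10⁻⁴ K⁻¹
Layer 2 at 16 °C → α = 2×10⁻⁴ K⁻¹
Layer 3 at 10 °C → α = 1.6×10⁻⁴ K⁻¹
Layer 4 at 1.9 °C → α = 0.92×10⁻⁴ K⁻¹
Layer 1: 2.7×10⁻⁴ × 1.1 × 190 = 0.05643 m
190–350 m: 2×10⁻⁴ × 160 × 0.58 = 0.01856 m
1.6×10⁻⁴ × 400 × 0.83 = 0.05312 m
Layer 4: 0.92×10⁻⁴ × 1800 × 0.2 = 0.03312 m
Δh = 0.05643 + 0.01856 + 0.05312 + 0.03312 = 0.16123 m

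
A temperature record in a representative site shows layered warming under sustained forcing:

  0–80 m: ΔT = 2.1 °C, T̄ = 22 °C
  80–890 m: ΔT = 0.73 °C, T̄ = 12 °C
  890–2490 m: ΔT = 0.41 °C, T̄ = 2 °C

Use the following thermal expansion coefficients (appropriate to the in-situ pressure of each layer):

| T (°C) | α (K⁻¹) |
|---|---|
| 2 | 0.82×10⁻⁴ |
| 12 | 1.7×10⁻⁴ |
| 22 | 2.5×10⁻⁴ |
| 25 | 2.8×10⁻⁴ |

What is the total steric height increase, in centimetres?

Layer 1 at 22 °C → α = 2.5×10⁻⁴ K⁻¹
Layer 2 at 12 °C → α = 1.7×10⁻⁴ K⁻¹
Layer 3 at 2 °C → α = 0.82×10⁻⁴ K⁻¹
Layer 1: 2.5×10⁻⁴ × 80 × 2.1 = 0.04200 m
Layer 2: 810 × 1.7×10⁻⁴ × 0.73 = 0.100521 m
890–2490 m: 0.41 × 0.82×10⁻⁴ × 1600 = 0.053792 m
Δh = 0.04200 + 0.100521 + 0.053792 = 0.196313 m

Δh ≈ 20 cm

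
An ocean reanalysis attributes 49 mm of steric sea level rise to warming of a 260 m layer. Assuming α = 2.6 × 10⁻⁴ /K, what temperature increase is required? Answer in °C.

ΔT = Δh/(αH) = 0.049 / (2.6×10⁻⁴ × 260) ≈ 0.7249 °C

0.72 °C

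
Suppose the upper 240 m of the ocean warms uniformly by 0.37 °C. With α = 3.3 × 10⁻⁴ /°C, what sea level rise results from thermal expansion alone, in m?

0.0293 m

Δh = αΔT·H = 3.3×10⁻⁴ × 0.37 × 240 = 0.029304 m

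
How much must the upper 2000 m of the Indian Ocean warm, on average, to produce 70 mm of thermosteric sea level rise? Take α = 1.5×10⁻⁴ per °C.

ΔT = Δh/(αH) = 0.07 / (1.5×10⁻⁴ × 2000) ≈ 0.2333 K

ΔT ≈ 0.23 K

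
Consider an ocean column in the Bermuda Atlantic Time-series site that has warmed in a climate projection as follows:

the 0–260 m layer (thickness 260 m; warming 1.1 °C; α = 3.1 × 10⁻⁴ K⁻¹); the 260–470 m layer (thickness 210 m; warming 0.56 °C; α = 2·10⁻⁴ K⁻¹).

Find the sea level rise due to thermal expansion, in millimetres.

1.1 × 3.1×10⁻⁴ × 260 = 0.08866 m
210 × 2×10⁻⁴ × 0.56 = 0.02352 m
Δh = 0.08866 + 0.02352 = 0.11218 m

Δh ≈ 110 mm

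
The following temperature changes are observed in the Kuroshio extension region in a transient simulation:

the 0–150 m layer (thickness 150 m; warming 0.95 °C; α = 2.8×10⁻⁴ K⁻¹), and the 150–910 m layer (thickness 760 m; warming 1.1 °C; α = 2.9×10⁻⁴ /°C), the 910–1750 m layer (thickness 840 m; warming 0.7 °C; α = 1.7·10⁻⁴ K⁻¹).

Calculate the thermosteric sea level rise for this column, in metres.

0–150 m: 150 × 0.95 × 2.8×10⁻⁴ = 0.03990 m
760 × 1.1 × 2.9×10⁻⁴ = 0.24244 m
0.7 × 1.7×10⁻⁴ × 840 = 0.09996 m
Δh = 0.03990 + 0.24244 + 0.09996 = 0.38230 m ≈ 0.38 m

Δh ≈ 0.38 m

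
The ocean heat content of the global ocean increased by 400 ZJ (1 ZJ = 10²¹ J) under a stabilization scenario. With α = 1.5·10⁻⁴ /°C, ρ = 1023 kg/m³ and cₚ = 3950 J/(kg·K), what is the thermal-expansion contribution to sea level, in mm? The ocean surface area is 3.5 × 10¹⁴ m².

Per unit area: Q = 400×10²¹ / (3.5×10¹⁴) ≈ 1.143×10⁹ J/m²
Δh = αQ/(ρcₚ) = 1.5×10⁻⁴ × 1.143×10⁹ / (1023 × 3950) ≈ 0.042429 m

Δh = 42 mm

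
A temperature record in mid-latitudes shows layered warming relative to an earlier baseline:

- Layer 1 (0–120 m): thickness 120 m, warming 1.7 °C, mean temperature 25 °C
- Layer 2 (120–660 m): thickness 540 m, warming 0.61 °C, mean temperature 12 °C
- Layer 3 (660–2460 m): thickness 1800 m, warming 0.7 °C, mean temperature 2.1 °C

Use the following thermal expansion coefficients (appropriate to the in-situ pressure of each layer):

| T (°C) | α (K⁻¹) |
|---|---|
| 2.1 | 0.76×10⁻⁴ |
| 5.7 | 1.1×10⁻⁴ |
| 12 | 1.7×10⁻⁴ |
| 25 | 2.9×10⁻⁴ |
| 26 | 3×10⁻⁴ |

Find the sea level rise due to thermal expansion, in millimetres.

Layer 1 at 25 °C → α = 2.9×10⁻⁴ K⁻¹
Layer 2 at 12 °C → α = 1.7×10⁻⁴ K⁻¹
Layer 3 at 2.1 °C → α = 0.76×10⁻⁴ K⁻¹
1.7 × 120 × 2.9×10⁻⁴ = 0.05916 m
1.7×10⁻⁴ × 0.61 × 540 = 0.055998 m
0.76×10⁻⁴ × 1800 × 0.7 = 0.09576 m
Δh = 0.05916 + 0.055998 + 0.09576 = 0.210918 m

Δh = 211 mm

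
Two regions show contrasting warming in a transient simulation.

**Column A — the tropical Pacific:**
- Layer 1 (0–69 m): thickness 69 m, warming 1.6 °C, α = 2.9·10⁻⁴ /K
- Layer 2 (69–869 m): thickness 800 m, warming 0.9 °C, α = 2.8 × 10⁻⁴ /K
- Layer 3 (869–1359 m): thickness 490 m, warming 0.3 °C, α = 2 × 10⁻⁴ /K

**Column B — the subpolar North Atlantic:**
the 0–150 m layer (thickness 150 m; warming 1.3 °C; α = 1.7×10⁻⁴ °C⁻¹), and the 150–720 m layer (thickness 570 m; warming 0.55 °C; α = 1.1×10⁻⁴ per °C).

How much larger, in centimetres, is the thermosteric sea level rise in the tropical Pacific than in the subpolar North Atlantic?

20 cm

A 69 × 2.9×10⁻⁴ × 1.6 = 0.032016 m
A Layer 2: 2.8×10⁻⁴ × 0.9 × 800 = 0.20160 m
A 869–1359 m: 490 × 0.3 × 2×10⁻⁴ = 0.02940 m
A total: 0.263016 m
B 1.3 × 1.7×10⁻⁴ × 150 = 0.03315 m
B 1.1×10⁻⁴ × 570 × 0.55 = 0.034485 m
B total: 0.067635 m
Difference: 0.263016 − 0.067635 = 0.195381 m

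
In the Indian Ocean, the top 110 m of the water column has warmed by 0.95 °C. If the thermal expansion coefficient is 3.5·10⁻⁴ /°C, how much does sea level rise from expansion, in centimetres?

3.7 cm of thermosteric rise

Δh = αΔT·H = 3.5×10⁻⁴ × 0.95 × 110 = 0.036575 m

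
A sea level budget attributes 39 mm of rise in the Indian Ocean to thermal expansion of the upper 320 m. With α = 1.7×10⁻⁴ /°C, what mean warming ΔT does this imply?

ΔT = Δh/(αH) = 0.039 / (1.7×10⁻⁴ × 320) ≈ 0.7169 K

ΔT ≈ 0.717 K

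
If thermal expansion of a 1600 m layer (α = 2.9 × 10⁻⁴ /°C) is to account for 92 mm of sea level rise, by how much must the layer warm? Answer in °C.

ΔT = Δh/(αH) = 0.092 / (2.9×10⁻⁴ × 1600) ≈ 0.1983 °C

0.198 °C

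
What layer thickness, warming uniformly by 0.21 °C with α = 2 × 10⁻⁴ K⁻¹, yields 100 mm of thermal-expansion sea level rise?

H = Δh/(αΔT) = 0.1 / (2×10⁻⁴ × 0.21) ≈ 2381 m

about 2400 m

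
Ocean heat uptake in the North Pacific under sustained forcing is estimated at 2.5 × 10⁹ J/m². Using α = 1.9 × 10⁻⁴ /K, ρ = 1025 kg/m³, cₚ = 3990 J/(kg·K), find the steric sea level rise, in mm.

Δh = αQ/(ρcₚ) = 1.9×10⁻⁴ × 2.5×10⁹ / (1025 × 3990) ≈ 0.11614 m

Δh = 120 mm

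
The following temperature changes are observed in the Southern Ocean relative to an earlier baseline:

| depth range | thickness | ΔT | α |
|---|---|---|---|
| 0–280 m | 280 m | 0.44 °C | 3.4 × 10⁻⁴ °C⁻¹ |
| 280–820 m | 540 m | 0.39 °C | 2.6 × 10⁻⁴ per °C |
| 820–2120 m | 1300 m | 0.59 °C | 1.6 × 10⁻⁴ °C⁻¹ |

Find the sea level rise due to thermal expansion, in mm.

219 mm

0–280 m: 3.4×10⁻⁴ × 0.44 × 280 = 0.041888 m
2.6×10⁻⁴ × 540 × 0.39 = 0.054756 m
1.6×10⁻⁴ × 0.59 × 1300 = 0.12272 m
Δh = 0.041888 + 0.054756 + 0.12272 = 0.219364 m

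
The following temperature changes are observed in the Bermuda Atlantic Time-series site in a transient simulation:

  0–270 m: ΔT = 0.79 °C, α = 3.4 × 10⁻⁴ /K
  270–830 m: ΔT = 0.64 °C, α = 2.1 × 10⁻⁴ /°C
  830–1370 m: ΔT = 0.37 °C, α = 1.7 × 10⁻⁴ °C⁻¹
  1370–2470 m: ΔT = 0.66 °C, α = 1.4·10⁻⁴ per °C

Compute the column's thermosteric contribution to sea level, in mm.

280 mm of thermosteric rise

0.79 × 3.4×10⁻⁴ × 270 = 0.072522 m
0.64 × 560 × 2.1×10⁻⁴ = 0.075264 m
830–1370 m: 0.37 × 1.7×10⁻⁴ × 540 = 0.033966 m
1370–2470 m: 1.4×10⁻⁴ × 0.66 × 1100 = 0.10164 m
Δh = 0.072522 + 0.075264 + 0.033966 + 0.10164 = 0.283392 m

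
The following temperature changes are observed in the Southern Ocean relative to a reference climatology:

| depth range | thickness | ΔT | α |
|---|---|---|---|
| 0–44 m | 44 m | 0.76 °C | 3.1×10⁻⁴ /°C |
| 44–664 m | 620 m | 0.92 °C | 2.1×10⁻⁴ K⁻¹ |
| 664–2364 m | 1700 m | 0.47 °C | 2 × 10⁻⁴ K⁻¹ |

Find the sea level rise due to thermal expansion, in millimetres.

Layer 1: 3.1×10⁻⁴ × 0.76 × 44 = 0.0103664 m
Layer 2: 620 × 2.1×10⁻⁴ × 0.92 = 0.119784 m
664–2364 m: 1700 × 2×10⁻⁴ × 0.47 = 0.15980 m
Δh = 0.0103664 + 0.119784 + 0.15980 = 0.2899504 m

about 290 mm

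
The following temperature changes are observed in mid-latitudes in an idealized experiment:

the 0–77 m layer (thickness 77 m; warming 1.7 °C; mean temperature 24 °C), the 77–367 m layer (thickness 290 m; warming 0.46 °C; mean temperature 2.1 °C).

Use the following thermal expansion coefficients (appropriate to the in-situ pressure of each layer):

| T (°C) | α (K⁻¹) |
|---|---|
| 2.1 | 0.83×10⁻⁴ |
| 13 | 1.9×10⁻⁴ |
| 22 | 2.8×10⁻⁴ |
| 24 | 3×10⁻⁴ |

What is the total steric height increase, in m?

Layer 1 at 24 °C → α = 3×10⁻⁴ K⁻¹
Layer 2 at 2.1 °C → α = 0.83×10⁻⁴ K⁻¹
Layer 1: 3×10⁻⁴ × 77 × 1.7 = 0.03927 m
77–367 m: 0.46 × 0.83×10⁻⁴ × 290 = 0.0110722 m
Δh = 0.03927 + 0.0110722 = 0.0503422 m

about 0.0503 m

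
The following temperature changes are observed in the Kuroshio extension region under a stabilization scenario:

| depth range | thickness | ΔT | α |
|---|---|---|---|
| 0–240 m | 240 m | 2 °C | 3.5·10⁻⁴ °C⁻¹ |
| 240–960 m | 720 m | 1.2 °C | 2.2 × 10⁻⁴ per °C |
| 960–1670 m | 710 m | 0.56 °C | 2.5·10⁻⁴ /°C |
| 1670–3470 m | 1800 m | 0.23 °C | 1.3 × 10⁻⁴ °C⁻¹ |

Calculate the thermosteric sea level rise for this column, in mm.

Δh ≈ 510 mm

Layer 1: 3.5×10⁻⁴ × 2 × 240 = 0.16800 m
Layer 2: 2.2×10⁻⁴ × 1.2 × 720 = 0.19008 m
2.5×10⁻⁴ × 710 × 0.56 = 0.09940 m
1.3×10⁻⁴ × 0.23 × 1800 = 0.05382 m
Δh = 0.16800 + 0.19008 + 0.09940 + 0.05382 = 0.51130 m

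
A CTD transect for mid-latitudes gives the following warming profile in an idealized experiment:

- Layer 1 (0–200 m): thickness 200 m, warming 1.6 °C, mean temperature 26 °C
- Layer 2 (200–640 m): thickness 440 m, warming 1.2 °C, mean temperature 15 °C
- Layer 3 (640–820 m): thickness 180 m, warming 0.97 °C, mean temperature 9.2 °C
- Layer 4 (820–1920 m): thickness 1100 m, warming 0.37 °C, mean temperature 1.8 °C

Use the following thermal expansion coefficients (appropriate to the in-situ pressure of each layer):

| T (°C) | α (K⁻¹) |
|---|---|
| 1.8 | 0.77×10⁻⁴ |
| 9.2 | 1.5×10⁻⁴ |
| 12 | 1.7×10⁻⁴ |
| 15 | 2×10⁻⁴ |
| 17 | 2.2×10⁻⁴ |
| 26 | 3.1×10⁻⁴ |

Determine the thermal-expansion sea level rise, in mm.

262 mm

Layer 1 at 26 °C → α = 3.1×10⁻⁴ K⁻¹
Layer 2 at 15 °C → α = 2×10⁻⁴ K⁻¹
Layer 3 at 9.2 °C → α = 1.5×10⁻⁴ K⁻¹
Layer 4 at 1.8 °C → α = 0.77×10⁻⁴ K⁻¹
Layer 1: 200 × 1.6 × 3.1×10⁻⁴ = 0.09920 m
200–640 m: 2×10⁻⁴ × 440 × 1.2 = 0.10560 m
Layer 3: 180 × 0.97 × 1.5×10⁻⁴ = 0.02619 m
0.37 × 0.77×10⁻⁴ × 1100 = 0.031339 m
Δh = 0.09920 + 0.10560 + 0.02619 + 0.031339 = 0.262329 m ≈ 262 mm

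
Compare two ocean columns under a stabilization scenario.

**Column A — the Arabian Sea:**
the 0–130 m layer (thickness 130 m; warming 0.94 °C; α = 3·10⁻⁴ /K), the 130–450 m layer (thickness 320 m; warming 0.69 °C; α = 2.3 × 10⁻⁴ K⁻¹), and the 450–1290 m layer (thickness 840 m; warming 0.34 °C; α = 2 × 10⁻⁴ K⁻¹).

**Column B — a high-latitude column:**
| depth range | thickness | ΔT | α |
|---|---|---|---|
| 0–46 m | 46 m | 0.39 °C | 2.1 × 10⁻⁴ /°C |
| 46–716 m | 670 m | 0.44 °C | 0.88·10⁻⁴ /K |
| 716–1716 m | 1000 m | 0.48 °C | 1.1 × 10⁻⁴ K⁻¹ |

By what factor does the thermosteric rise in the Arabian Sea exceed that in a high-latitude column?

≈ 1.75×

A 0–130 m: 3×10⁻⁴ × 0.94 × 130 = 0.03666 m
A Layer 2: 0.69 × 2.3×10⁻⁴ × 320 = 0.050784 m
A 450–1290 m: 840 × 0.34 × 2×10⁻⁴ = 0.05712 m
A total: 0.144564 m
B 2.1×10⁻⁴ × 0.39 × 46 = 0.0037674 m
B Layer 2: 0.88×10⁻⁴ × 670 × 0.44 = 0.0259424 m
B 716–1716 m: 1.1×10⁻⁴ × 0.48 × 1000 = 0.05280 m
B total: 0.0825098 m
Ratio: 0.144564 / 0.0825098 ≈ 1.752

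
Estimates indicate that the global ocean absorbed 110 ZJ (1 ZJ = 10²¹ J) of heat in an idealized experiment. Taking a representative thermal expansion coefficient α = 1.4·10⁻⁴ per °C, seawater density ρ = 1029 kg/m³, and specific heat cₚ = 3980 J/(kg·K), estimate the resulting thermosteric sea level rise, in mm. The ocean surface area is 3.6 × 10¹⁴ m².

Per unit area: Q = 110×10²¹ / (3.6×10¹⁴) ≈ 3.056×10⁸ J/m²
Δh = αQ/(ρcₚ) = 1.4×10⁻⁴ × 3.056×10⁸ / (1029 × 3980) ≈ 0.010447 m

about 10 mm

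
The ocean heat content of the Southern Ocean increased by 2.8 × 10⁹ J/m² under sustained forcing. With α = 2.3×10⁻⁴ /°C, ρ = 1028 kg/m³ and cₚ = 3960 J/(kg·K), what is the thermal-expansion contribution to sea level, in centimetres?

Δh = αQ/(ρcₚ) = 2.3×10⁻⁴ × 2.8×10⁹ / (1028 × 3960) ≈ 0.15820 m

Δh ≈ 15.8 cm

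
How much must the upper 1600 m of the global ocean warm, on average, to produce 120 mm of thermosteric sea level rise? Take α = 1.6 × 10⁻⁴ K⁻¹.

ΔT = Δh/(αH) = 0.12 / (1.6×10⁻⁴ × 1600) ≈ 0.4688 °C

0.469 °C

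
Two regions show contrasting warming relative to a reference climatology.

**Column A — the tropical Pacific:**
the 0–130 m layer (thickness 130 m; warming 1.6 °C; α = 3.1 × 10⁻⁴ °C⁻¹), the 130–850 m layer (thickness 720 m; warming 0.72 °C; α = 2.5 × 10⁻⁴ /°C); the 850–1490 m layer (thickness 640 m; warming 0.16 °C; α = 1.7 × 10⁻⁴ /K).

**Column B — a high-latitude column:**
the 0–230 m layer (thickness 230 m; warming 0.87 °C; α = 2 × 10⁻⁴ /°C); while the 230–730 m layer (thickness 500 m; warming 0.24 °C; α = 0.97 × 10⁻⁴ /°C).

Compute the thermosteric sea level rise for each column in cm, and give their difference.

A: 21.1 cm; B: 5.17 cm; difference 16.0 cm

A 1.6 × 130 × 3.1×10⁻⁴ = 0.06448 m
A 130–850 m: 0.72 × 720 × 2.5×10⁻⁴ = 0.12960 m
A Layer 3: 0.16 × 640 × 1.7×10⁻⁴ = 0.017408 m
A total: 0.211488 m
B Layer 1: 2×10⁻⁴ × 0.87 × 230 = 0.04002 m
B Layer 2: 500 × 0.97×10⁻⁴ × 0.24 = 0.01164 m
B total: 0.05166 m
Difference: 0.211488 − 0.05166 = 0.159828 m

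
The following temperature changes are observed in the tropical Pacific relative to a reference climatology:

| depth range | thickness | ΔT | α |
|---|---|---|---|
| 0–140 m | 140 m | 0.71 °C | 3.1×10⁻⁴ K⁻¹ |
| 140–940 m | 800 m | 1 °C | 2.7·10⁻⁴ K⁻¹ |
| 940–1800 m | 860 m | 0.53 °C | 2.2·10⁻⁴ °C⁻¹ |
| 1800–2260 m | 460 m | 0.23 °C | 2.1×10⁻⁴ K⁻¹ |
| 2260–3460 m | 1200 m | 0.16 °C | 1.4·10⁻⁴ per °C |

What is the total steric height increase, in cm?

39.6 cm of thermosteric rise

3.1×10⁻⁴ × 140 × 0.71 = 0.030814 m
1 × 2.7×10⁻⁴ × 800 = 0.21600 m
Layer 3: 860 × 0.53 × 2.2×10⁻⁴ = 0.100276 m
Layer 4: 460 × 0.23 × 2.1×10⁻⁴ = 0.022218 m
Layer 5: 0.16 × 1.4×10⁻⁴ × 1200 = 0.02688 m
Δh = 0.030814 + 0.21600 + 0.100276 + 0.022218 + 0.02688 = 0.396188 m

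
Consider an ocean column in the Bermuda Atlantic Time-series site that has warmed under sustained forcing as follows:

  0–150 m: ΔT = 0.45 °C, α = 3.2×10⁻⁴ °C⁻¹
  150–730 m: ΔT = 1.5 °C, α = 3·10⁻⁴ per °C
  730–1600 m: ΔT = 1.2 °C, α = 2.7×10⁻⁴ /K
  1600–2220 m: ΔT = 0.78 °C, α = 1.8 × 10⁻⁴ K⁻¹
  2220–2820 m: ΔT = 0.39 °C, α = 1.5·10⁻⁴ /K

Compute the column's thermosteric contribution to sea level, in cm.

Δh ≈ 69 cm

0–150 m: 0.45 × 3.2×10⁻⁴ × 150 = 0.02160 m
Layer 2: 580 × 3×10⁻⁴ × 1.5 = 0.26100 m
730–1600 m: 1.2 × 870 × 2.7×10⁻⁴ = 0.28188 m
1600–2220 m: 0.78 × 620 × 1.8×10⁻⁴ = 0.087048 m
2220–2820 m: 1.5×10⁻⁴ × 0.39 × 600 = 0.03510 m
Δh = 0.02160 + 0.26100 + 0.28188 + 0.087048 + 0.03510 = 0.686628 m ≈ 69 cm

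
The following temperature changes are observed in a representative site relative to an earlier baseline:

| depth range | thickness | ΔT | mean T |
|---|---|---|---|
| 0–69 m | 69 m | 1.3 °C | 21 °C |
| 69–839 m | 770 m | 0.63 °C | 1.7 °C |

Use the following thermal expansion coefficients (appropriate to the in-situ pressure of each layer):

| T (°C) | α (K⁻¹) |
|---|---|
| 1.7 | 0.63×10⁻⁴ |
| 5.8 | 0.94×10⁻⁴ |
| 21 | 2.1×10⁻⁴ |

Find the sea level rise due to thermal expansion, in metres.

about 0.0494 m

Layer 1 at 21 °C → α = 2.1×10⁻⁴ K⁻¹
Layer 2 at 1.7 °C → α = 0.63×10⁻⁴ K⁻¹
0–69 m: 69 × 1.3 × 2.1×10⁻⁴ = 0.018837 m
69–839 m: 770 × 0.63 × 0.63×10⁻⁴ = 0.0305613 m
Δh = 0.018837 + 0.0305613 = 0.0493983 m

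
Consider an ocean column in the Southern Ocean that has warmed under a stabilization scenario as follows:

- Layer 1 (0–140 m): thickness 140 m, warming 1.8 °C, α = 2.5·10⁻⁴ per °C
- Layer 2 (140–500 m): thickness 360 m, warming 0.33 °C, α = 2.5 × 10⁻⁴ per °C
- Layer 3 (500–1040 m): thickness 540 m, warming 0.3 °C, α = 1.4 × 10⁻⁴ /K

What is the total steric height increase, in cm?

Layer 1: 140 × 1.8 × 2.5×10⁻⁴ = 0.06300 m
Layer 2: 360 × 2.5×10⁻⁴ × 0.33 = 0.02970 m
500–1040 m: 0.3 × 1.4×10⁻⁴ × 540 = 0.02268 m
Δh = 0.06300 + 0.02970 + 0.02268 = 0.11538 m

Δh ≈ 12 cm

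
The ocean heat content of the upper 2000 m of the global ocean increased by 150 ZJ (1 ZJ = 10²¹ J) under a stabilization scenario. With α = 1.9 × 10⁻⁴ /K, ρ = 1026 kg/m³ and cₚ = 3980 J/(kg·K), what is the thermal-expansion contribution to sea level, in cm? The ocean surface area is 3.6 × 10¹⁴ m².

Per unit area: Q = 150×10²¹ / (3.6×10¹⁴) ≈ 4.167×10⁸ J/m²
Δh = αQ/(ρcₚ) = 1.9×10⁻⁴ × 4.167×10⁸ / (1026 × 3980) ≈ 0.019389 m

1.9 cm of thermosteric rise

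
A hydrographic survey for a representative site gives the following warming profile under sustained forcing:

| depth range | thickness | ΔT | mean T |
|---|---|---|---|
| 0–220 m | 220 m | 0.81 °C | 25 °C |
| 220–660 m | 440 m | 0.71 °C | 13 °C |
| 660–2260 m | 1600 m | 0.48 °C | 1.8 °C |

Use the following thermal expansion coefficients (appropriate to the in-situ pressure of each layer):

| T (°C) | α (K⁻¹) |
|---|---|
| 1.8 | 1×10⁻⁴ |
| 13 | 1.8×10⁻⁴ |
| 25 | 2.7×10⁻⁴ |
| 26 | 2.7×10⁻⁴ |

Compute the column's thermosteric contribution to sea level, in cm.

Layer 1 at 25 °C → α = 2.7×10⁻⁴ K⁻¹
Layer 2 at 13 °C → α = 1.8×10⁻⁴ K⁻¹
Layer 3 at 1.8 °C → α = 1×10⁻⁴ K⁻¹
220 × 2.7×10⁻⁴ × 0.81 = 0.048114 m
Layer 2: 0.71 × 440 × 1.8×10⁻⁴ = 0.056232 m
660–2260 m: 1600 × 0.48 × 1×10⁻⁴ = 0.07680 m
Δh = 0.048114 + 0.056232 + 0.07680 = 0.181146 m

about 18.1 cm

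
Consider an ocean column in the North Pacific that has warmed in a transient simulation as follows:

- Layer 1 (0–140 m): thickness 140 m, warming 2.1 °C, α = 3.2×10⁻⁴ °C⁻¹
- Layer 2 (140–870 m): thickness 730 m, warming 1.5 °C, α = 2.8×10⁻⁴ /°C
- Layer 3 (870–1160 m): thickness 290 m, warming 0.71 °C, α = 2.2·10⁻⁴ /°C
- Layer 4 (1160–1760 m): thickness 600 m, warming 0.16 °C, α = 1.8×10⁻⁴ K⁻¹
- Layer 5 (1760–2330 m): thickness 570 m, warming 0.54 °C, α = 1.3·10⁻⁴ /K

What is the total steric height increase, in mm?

Layer 1: 140 × 2.1 × 3.2×10⁻⁴ = 0.09408 m
1.5 × 730 × 2.8×10⁻⁴ = 0.30660 m
Layer 3: 2.2×10⁻⁴ × 290 × 0.71 = 0.045298 m
1.8×10⁻⁴ × 0.16 × 600 = 0.01728 m
Layer 5: 1.3×10⁻⁴ × 570 × 0.54 = 0.040014 m
Δh = 0.09408 + 0.30660 + 0.045298 + 0.01728 + 0.040014 = 0.503272 m

503 mm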